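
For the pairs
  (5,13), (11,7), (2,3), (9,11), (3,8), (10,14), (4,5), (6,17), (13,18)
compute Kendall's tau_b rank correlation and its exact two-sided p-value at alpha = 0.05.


Step 1: Enumerate the 36 unordered pairs (i,j) with i<j and classify each by sign(x_j-x_i) * sign(y_j-y_i).
  (1,2):dx=+6,dy=-6->D; (1,3):dx=-3,dy=-10->C; (1,4):dx=+4,dy=-2->D; (1,5):dx=-2,dy=-5->C
  (1,6):dx=+5,dy=+1->C; (1,7):dx=-1,dy=-8->C; (1,8):dx=+1,dy=+4->C; (1,9):dx=+8,dy=+5->C
  (2,3):dx=-9,dy=-4->C; (2,4):dx=-2,dy=+4->D; (2,5):dx=-8,dy=+1->D; (2,6):dx=-1,dy=+7->D
  (2,7):dx=-7,dy=-2->C; (2,8):dx=-5,dy=+10->D; (2,9):dx=+2,dy=+11->C; (3,4):dx=+7,dy=+8->C
  (3,5):dx=+1,dy=+5->C; (3,6):dx=+8,dy=+11->C; (3,7):dx=+2,dy=+2->C; (3,8):dx=+4,dy=+14->C
  (3,9):dx=+11,dy=+15->C; (4,5):dx=-6,dy=-3->C; (4,6):dx=+1,dy=+3->C; (4,7):dx=-5,dy=-6->C
  (4,8):dx=-3,dy=+6->D; (4,9):dx=+4,dy=+7->C; (5,6):dx=+7,dy=+6->C; (5,7):dx=+1,dy=-3->D
  (5,8):dx=+3,dy=+9->C; (5,9):dx=+10,dy=+10->C; (6,7):dx=-6,dy=-9->C; (6,8):dx=-4,dy=+3->D
  (6,9):dx=+3,dy=+4->C; (7,8):dx=+2,dy=+12->C; (7,9):dx=+9,dy=+13->C; (8,9):dx=+7,dy=+1->C
Step 2: C = 27, D = 9, total pairs = 36.
Step 3: tau = (C - D)/(n(n-1)/2) = (27 - 9)/36 = 0.500000.
Step 4: Exact two-sided p-value (enumerate n! = 362880 permutations of y under H0): p = 0.075176.
Step 5: alpha = 0.05. fail to reject H0.

tau_b = 0.5000 (C=27, D=9), p = 0.075176, fail to reject H0.


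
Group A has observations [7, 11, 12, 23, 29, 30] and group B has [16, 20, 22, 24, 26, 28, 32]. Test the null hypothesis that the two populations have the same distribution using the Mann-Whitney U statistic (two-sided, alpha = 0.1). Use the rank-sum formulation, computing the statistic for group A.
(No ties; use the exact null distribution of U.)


Step 1: Combine and sort all 13 observations; assign midranks.
sorted (value, group): (7,X), (11,X), (12,X), (16,Y), (20,Y), (22,Y), (23,X), (24,Y), (26,Y), (28,Y), (29,X), (30,X), (32,Y)
ranks: 7->1, 11->2, 12->3, 16->4, 20->5, 22->6, 23->7, 24->8, 26->9, 28->10, 29->11, 30->12, 32->13
Step 2: Rank sum for X: R1 = 1 + 2 + 3 + 7 + 11 + 12 = 36.
Step 3: U_X = R1 - n1(n1+1)/2 = 36 - 6*7/2 = 36 - 21 = 15.
       U_Y = n1*n2 - U_X = 42 - 15 = 27.
Step 4: No ties, so the exact null distribution of U (based on enumerating the C(13,6) = 1716 equally likely rank assignments) gives the two-sided p-value.
Step 5: p-value = 0.445221; compare to alpha = 0.1. fail to reject H0.

U_X = 15, p = 0.445221, fail to reject H0 at alpha = 0.1.


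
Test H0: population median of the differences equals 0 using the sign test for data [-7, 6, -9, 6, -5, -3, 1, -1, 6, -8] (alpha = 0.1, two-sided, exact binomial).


Step 1: Discard zero differences. Original n = 10; n_eff = number of nonzero differences = 10.
Nonzero differences (with sign): -7, +6, -9, +6, -5, -3, +1, -1, +6, -8
Step 2: Count signs: positive = 4, negative = 6.
Step 3: Under H0: P(positive) = 0.5, so the number of positives S ~ Bin(10, 0.5).
Step 4: Two-sided exact p-value = sum of Bin(10,0.5) probabilities at or below the observed probability = 0.753906.
Step 5: alpha = 0.1. fail to reject H0.

n_eff = 10, pos = 4, neg = 6, p = 0.753906, fail to reject H0.


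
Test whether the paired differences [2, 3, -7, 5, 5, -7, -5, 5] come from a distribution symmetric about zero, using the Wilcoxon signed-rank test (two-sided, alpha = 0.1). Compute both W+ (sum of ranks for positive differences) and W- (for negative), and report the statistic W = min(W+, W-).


Step 1: Drop any zero differences (none here) and take |d_i|.
|d| = [2, 3, 7, 5, 5, 7, 5, 5]
Step 2: Midrank |d_i| (ties get averaged ranks).
ranks: |2|->1, |3|->2, |7|->7.5, |5|->4.5, |5|->4.5, |7|->7.5, |5|->4.5, |5|->4.5
Step 3: Attach original signs; sum ranks with positive sign and with negative sign.
W+ = 1 + 2 + 4.5 + 4.5 + 4.5 = 16.5
W- = 7.5 + 7.5 + 4.5 = 19.5
(Check: W+ + W- = 36 should equal n(n+1)/2 = 36.)
Step 4: Test statistic W = min(W+, W-) = 16.5.
Step 5: Ties in |d|, so use the tie-corrected normal approximation.
        E[W] = n(n+1)/4 = 8*9/4 = 18.
        Tie groups: |d|=5 (t=4), |d|=7 (t=2); sum(t^3 - t) = 66.
        Var[W] = n(n+1)(2n+1)/24 - sum(t^3-t)/48 = 1224/24 - 66/48 = 49.625.
        z = (W - E[W]) / sqrt(Var[W]) = (16.5 - 18) / 7.0445 = -0.2129.
        Two-sided p = 2*Phi(z) = 0.831380.
Step 6: alpha = 0.1. fail to reject H0.

W+ = 16.5, W- = 19.5, W = min = 16.5, p = 0.831380, fail to reject H0.


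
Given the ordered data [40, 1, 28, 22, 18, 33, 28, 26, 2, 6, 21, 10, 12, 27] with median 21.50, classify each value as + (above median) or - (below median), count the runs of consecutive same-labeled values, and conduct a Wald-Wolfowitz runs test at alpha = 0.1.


Step 1: Compute median = 21.50; label A = above, B = below.
Labels in order: ABAABAAABBBBBA  (n_A = 7, n_B = 7)
Step 2: Count runs R = 7.
Step 3: Under H0 (random ordering), E[R] = 2*n_A*n_B/(n_A+n_B) + 1 = 2*7*7/14 + 1 = 8.0000.
        Var[R] = 2*n_A*n_B*(2*n_A*n_B - n_A - n_B) / ((n_A+n_B)^2 * (n_A+n_B-1)) = 8232/2548 = 3.2308.
        SD[R] = 1.7974.
Step 4: Continuity-corrected z = (R + 0.5 - E[R]) / SD[R] = (7 + 0.5 - 8.0000) / 1.7974 = -0.2782.
Step 5: Two-sided p-value via normal approximation = 2*(1 - Phi(|z|)) = 0.780879.
Step 6: alpha = 0.1. fail to reject H0.

R = 7, z = -0.2782, p = 0.780879, fail to reject H0.


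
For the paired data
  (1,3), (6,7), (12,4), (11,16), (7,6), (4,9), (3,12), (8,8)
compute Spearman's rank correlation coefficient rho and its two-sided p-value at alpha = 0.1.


Step 1: Rank x and y separately (midranks; no ties here).
rank(x): 1->1, 6->4, 12->8, 11->7, 7->5, 4->3, 3->2, 8->6
rank(y): 3->1, 7->4, 4->2, 16->8, 6->3, 9->6, 12->7, 8->5
Step 2: d_i = R_x(i) - R_y(i); compute d_i^2.
  (1-1)^2=0, (4-4)^2=0, (8-2)^2=36, (7-8)^2=1, (5-3)^2=4, (3-6)^2=9, (2-7)^2=25, (6-5)^2=1
sum(d^2) = 76.
Step 3: rho = 1 - 6*76 / (8*(8^2 - 1)) = 1 - 456/504 = 0.095238.
Step 4: Under H0, t = rho * sqrt((n-2)/(1-rho^2)) = 0.2343 ~ t(6).
Step 5: Two-sided p-value from the t-distribution with 6 df = 0.822505.
Step 6: alpha = 0.1. fail to reject H0.

rho = 0.0952, p = 0.822505, fail to reject H0 at alpha = 0.1.


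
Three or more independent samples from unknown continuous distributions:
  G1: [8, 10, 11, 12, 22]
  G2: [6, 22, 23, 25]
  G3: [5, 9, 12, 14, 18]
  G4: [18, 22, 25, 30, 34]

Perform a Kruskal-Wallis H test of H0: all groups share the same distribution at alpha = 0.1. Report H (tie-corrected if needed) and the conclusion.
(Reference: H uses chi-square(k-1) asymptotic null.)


Step 1: Combine all N = 19 observations and assign midranks.
sorted (value, group, rank): (5,G3,1), (6,G2,2), (8,G1,3), (9,G3,4), (10,G1,5), (11,G1,6), (12,G1,7.5), (12,G3,7.5), (14,G3,9), (18,G3,10.5), (18,G4,10.5), (22,G1,13), (22,G2,13), (22,G4,13), (23,G2,15), (25,G2,16.5), (25,G4,16.5), (30,G4,18), (34,G4,19)
Step 2: Sum ranks within each group.
R_1 = 34.5 (n_1 = 5)
R_2 = 46.5 (n_2 = 4)
R_3 = 32 (n_3 = 5)
R_4 = 77 (n_4 = 5)
Step 3: H = 12/(N(N+1)) * sum(R_i^2/n_i) - 3(N+1)
     = 12/(19*20) * (34.5^2/5 + 46.5^2/4 + 32^2/5 + 77^2/5) - 3*20
     = 0.031579 * 2169.21 - 60
     = 8.501447.
Step 4: Ties present; correction factor C = 1 - 42/(19^3 - 19) = 0.993860. Corrected H = 8.501447 / 0.993860 = 8.553972.
Step 5: Under H0, H ~ chi^2(3); p-value = 0.035848.
Step 6: alpha = 0.1. reject H0.

H = 8.5540, df = 3, p = 0.035848, reject H0.


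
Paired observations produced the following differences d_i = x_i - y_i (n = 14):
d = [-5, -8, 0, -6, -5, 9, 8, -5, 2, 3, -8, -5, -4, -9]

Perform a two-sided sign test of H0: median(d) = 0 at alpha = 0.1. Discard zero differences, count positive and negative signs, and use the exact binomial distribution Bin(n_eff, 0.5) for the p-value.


Step 1: Discard zero differences. Original n = 14; n_eff = number of nonzero differences = 13.
Nonzero differences (with sign): -5, -8, -6, -5, +9, +8, -5, +2, +3, -8, -5, -4, -9
Step 2: Count signs: positive = 4, negative = 9.
Step 3: Under H0: P(positive) = 0.5, so the number of positives S ~ Bin(13, 0.5).
Step 4: Two-sided exact p-value = sum of Bin(13,0.5) probabilities at or below the observed probability = 0.266846.
Step 5: alpha = 0.1. fail to reject H0.

n_eff = 13, pos = 4, neg = 9, p = 0.266846, fail to reject H0.


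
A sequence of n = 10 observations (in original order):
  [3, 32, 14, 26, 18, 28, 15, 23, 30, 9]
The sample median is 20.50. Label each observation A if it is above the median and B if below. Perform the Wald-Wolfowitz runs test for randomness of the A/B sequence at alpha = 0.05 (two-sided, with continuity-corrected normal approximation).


Step 1: Compute median = 20.50; label A = above, B = below.
Labels in order: BABABABAAB  (n_A = 5, n_B = 5)
Step 2: Count runs R = 9.
Step 3: Under H0 (random ordering), E[R] = 2*n_A*n_B/(n_A+n_B) + 1 = 2*5*5/10 + 1 = 6.0000.
        Var[R] = 2*n_A*n_B*(2*n_A*n_B - n_A - n_B) / ((n_A+n_B)^2 * (n_A+n_B-1)) = 2000/900 = 2.2222.
        SD[R] = 1.4907.
Step 4: Continuity-corrected z = (R - 0.5 - E[R]) / SD[R] = (9 - 0.5 - 6.0000) / 1.4907 = 1.6771.
Step 5: Two-sided p-value via normal approximation = 2*(1 - Phi(|z|)) = 0.093533.
Step 6: alpha = 0.05. fail to reject H0.

R = 9, z = 1.6771, p = 0.093533, fail to reject H0.


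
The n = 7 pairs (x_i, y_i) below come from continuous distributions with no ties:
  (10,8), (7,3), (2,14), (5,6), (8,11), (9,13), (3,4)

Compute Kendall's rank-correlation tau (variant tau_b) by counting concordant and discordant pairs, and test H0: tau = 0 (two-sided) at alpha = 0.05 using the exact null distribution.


Step 1: Enumerate the 21 unordered pairs (i,j) with i<j and classify each by sign(x_j-x_i) * sign(y_j-y_i).
  (1,2):dx=-3,dy=-5->C; (1,3):dx=-8,dy=+6->D; (1,4):dx=-5,dy=-2->C; (1,5):dx=-2,dy=+3->D
  (1,6):dx=-1,dy=+5->D; (1,7):dx=-7,dy=-4->C; (2,3):dx=-5,dy=+11->D; (2,4):dx=-2,dy=+3->D
  (2,5):dx=+1,dy=+8->C; (2,6):dx=+2,dy=+10->C; (2,7):dx=-4,dy=+1->D; (3,4):dx=+3,dy=-8->D
  (3,5):dx=+6,dy=-3->D; (3,6):dx=+7,dy=-1->D; (3,7):dx=+1,dy=-10->D; (4,5):dx=+3,dy=+5->C
  (4,6):dx=+4,dy=+7->C; (4,7):dx=-2,dy=-2->C; (5,6):dx=+1,dy=+2->C; (5,7):dx=-5,dy=-7->C
  (6,7):dx=-6,dy=-9->C
Step 2: C = 11, D = 10, total pairs = 21.
Step 3: tau = (C - D)/(n(n-1)/2) = (11 - 10)/21 = 0.047619.
Step 4: Exact two-sided p-value (enumerate n! = 5040 permutations of y under H0): p = 1.000000.
Step 5: alpha = 0.05. fail to reject H0.

tau_b = 0.0476 (C=11, D=10), p = 1.000000, fail to reject H0.


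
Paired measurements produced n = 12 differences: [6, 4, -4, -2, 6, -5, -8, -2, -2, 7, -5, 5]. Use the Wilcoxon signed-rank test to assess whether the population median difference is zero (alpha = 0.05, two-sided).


Step 1: Drop any zero differences (none here) and take |d_i|.
|d| = [6, 4, 4, 2, 6, 5, 8, 2, 2, 7, 5, 5]
Step 2: Midrank |d_i| (ties get averaged ranks).
ranks: |6|->9.5, |4|->4.5, |4|->4.5, |2|->2, |6|->9.5, |5|->7, |8|->12, |2|->2, |2|->2, |7|->11, |5|->7, |5|->7
Step 3: Attach original signs; sum ranks with positive sign and with negative sign.
W+ = 9.5 + 4.5 + 9.5 + 11 + 7 = 41.5
W- = 4.5 + 2 + 7 + 12 + 2 + 2 + 7 = 36.5
(Check: W+ + W- = 78 should equal n(n+1)/2 = 78.)
Step 4: Test statistic W = min(W+, W-) = 36.5.
Step 5: Ties in |d|, so use the tie-corrected normal approximation.
        E[W] = n(n+1)/4 = 12*13/4 = 39.
        Tie groups: |d|=2 (t=3), |d|=4 (t=2), |d|=5 (t=3), |d|=6 (t=2); sum(t^3 - t) = 60.
        Var[W] = n(n+1)(2n+1)/24 - sum(t^3-t)/48 = 3900/24 - 60/48 = 161.25.
        z = (W - E[W]) / sqrt(Var[W]) = (36.5 - 39) / 12.6984 = -0.1969.
        Two-sided p = 2*Phi(z) = 0.843926.
Step 6: alpha = 0.05. fail to reject H0.

W+ = 41.5, W- = 36.5, W = min = 36.5, p = 0.843926, fail to reject H0.


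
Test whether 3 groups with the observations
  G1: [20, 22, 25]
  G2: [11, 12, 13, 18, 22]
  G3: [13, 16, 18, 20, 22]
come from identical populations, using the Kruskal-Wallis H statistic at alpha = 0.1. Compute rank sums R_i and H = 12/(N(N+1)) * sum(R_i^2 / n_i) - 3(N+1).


Step 1: Combine all N = 13 observations and assign midranks.
sorted (value, group, rank): (11,G2,1), (12,G2,2), (13,G2,3.5), (13,G3,3.5), (16,G3,5), (18,G2,6.5), (18,G3,6.5), (20,G1,8.5), (20,G3,8.5), (22,G1,11), (22,G2,11), (22,G3,11), (25,G1,13)
Step 2: Sum ranks within each group.
R_1 = 32.5 (n_1 = 3)
R_2 = 24 (n_2 = 5)
R_3 = 34.5 (n_3 = 5)
Step 3: H = 12/(N(N+1)) * sum(R_i^2/n_i) - 3(N+1)
     = 12/(13*14) * (32.5^2/3 + 24^2/5 + 34.5^2/5) - 3*14
     = 0.065934 * 705.333 - 42
     = 4.505495.
Step 4: Ties present; correction factor C = 1 - 42/(13^3 - 13) = 0.980769. Corrected H = 4.505495 / 0.980769 = 4.593838.
Step 5: Under H0, H ~ chi^2(2); p-value = 0.100568.
Step 6: alpha = 0.1. fail to reject H0.

H = 4.5938, df = 2, p = 0.100568, fail to reject H0.


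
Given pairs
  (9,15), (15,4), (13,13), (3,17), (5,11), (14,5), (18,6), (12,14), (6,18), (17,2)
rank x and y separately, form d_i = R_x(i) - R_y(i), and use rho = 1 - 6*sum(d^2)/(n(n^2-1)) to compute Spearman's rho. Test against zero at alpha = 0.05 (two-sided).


Step 1: Rank x and y separately (midranks; no ties here).
rank(x): 9->4, 15->8, 13->6, 3->1, 5->2, 14->7, 18->10, 12->5, 6->3, 17->9
rank(y): 15->8, 4->2, 13->6, 17->9, 11->5, 5->3, 6->4, 14->7, 18->10, 2->1
Step 2: d_i = R_x(i) - R_y(i); compute d_i^2.
  (4-8)^2=16, (8-2)^2=36, (6-6)^2=0, (1-9)^2=64, (2-5)^2=9, (7-3)^2=16, (10-4)^2=36, (5-7)^2=4, (3-10)^2=49, (9-1)^2=64
sum(d^2) = 294.
Step 3: rho = 1 - 6*294 / (10*(10^2 - 1)) = 1 - 1764/990 = -0.781818.
Step 4: Under H0, t = rho * sqrt((n-2)/(1-rho^2)) = -3.5466 ~ t(8).
Step 5: Two-sided p-value from the t-distribution with 8 df = 0.007547.
Step 6: alpha = 0.05. reject H0.

rho = -0.7818, p = 0.007547, reject H0 at alpha = 0.05.


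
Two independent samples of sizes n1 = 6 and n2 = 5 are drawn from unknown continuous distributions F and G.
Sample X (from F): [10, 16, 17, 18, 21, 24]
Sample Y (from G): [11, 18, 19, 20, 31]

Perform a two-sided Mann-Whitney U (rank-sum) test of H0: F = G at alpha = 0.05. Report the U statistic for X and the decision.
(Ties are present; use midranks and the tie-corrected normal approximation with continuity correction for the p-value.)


Step 1: Combine and sort all 11 observations; assign midranks.
sorted (value, group): (10,X), (11,Y), (16,X), (17,X), (18,X), (18,Y), (19,Y), (20,Y), (21,X), (24,X), (31,Y)
ranks: 10->1, 11->2, 16->3, 17->4, 18->5.5, 18->5.5, 19->7, 20->8, 21->9, 24->10, 31->11
Step 2: Rank sum for X: R1 = 1 + 3 + 4 + 5.5 + 9 + 10 = 32.5.
Step 3: U_X = R1 - n1(n1+1)/2 = 32.5 - 6*7/2 = 32.5 - 21 = 11.5.
       U_Y = n1*n2 - U_X = 30 - 11.5 = 18.5.
Step 4: Ties are present, so use the tie-corrected normal approximation (with continuity correction) for the p-value.
Step 5: p-value = 0.583025; compare to alpha = 0.05. fail to reject H0.

U_X = 11.5, p = 0.583025, fail to reject H0 at alpha = 0.05.


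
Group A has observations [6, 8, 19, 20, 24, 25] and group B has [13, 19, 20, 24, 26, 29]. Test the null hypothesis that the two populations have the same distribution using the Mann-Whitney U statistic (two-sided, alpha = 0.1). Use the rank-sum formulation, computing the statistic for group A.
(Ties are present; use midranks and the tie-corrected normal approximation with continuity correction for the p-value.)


Step 1: Combine and sort all 12 observations; assign midranks.
sorted (value, group): (6,X), (8,X), (13,Y), (19,X), (19,Y), (20,X), (20,Y), (24,X), (24,Y), (25,X), (26,Y), (29,Y)
ranks: 6->1, 8->2, 13->3, 19->4.5, 19->4.5, 20->6.5, 20->6.5, 24->8.5, 24->8.5, 25->10, 26->11, 29->12
Step 2: Rank sum for X: R1 = 1 + 2 + 4.5 + 6.5 + 8.5 + 10 = 32.5.
Step 3: U_X = R1 - n1(n1+1)/2 = 32.5 - 6*7/2 = 32.5 - 21 = 11.5.
       U_Y = n1*n2 - U_X = 36 - 11.5 = 24.5.
Step 4: Ties are present, so use the tie-corrected normal approximation (with continuity correction) for the p-value.
Step 5: p-value = 0.334120; compare to alpha = 0.1. fail to reject H0.

U_X = 11.5, p = 0.334120, fail to reject H0 at alpha = 0.1.


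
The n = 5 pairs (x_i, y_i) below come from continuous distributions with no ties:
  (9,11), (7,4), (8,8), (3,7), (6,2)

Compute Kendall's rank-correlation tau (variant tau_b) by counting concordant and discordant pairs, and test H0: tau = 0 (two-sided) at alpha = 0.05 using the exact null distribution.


Step 1: Enumerate the 10 unordered pairs (i,j) with i<j and classify each by sign(x_j-x_i) * sign(y_j-y_i).
  (1,2):dx=-2,dy=-7->C; (1,3):dx=-1,dy=-3->C; (1,4):dx=-6,dy=-4->C; (1,5):dx=-3,dy=-9->C
  (2,3):dx=+1,dy=+4->C; (2,4):dx=-4,dy=+3->D; (2,5):dx=-1,dy=-2->C; (3,4):dx=-5,dy=-1->C
  (3,5):dx=-2,dy=-6->C; (4,5):dx=+3,dy=-5->D
Step 2: C = 8, D = 2, total pairs = 10.
Step 3: tau = (C - D)/(n(n-1)/2) = (8 - 2)/10 = 0.600000.
Step 4: Exact two-sided p-value (enumerate n! = 120 permutations of y under H0): p = 0.233333.
Step 5: alpha = 0.05. fail to reject H0.

tau_b = 0.6000 (C=8, D=2), p = 0.233333, fail to reject H0.


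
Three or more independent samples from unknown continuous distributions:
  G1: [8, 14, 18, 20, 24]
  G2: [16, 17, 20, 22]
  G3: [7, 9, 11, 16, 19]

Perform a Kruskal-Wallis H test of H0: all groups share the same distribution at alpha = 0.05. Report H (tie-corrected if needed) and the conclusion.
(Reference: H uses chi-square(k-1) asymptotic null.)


Step 1: Combine all N = 14 observations and assign midranks.
sorted (value, group, rank): (7,G3,1), (8,G1,2), (9,G3,3), (11,G3,4), (14,G1,5), (16,G2,6.5), (16,G3,6.5), (17,G2,8), (18,G1,9), (19,G3,10), (20,G1,11.5), (20,G2,11.5), (22,G2,13), (24,G1,14)
Step 2: Sum ranks within each group.
R_1 = 41.5 (n_1 = 5)
R_2 = 39 (n_2 = 4)
R_3 = 24.5 (n_3 = 5)
Step 3: H = 12/(N(N+1)) * sum(R_i^2/n_i) - 3(N+1)
     = 12/(14*15) * (41.5^2/5 + 39^2/4 + 24.5^2/5) - 3*15
     = 0.057143 * 844.75 - 45
     = 3.271429.
Step 4: Ties present; correction factor C = 1 - 12/(14^3 - 14) = 0.995604. Corrected H = 3.271429 / 0.995604 = 3.285872.
Step 5: Under H0, H ~ chi^2(2); p-value = 0.193411.
Step 6: alpha = 0.05. fail to reject H0.

H = 3.2859, df = 2, p = 0.193411, fail to reject H0.


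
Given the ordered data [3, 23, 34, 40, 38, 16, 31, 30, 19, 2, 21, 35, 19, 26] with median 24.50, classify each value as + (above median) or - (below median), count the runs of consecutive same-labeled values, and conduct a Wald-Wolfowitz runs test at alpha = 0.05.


Step 1: Compute median = 24.50; label A = above, B = below.
Labels in order: BBAAABAABBBABA  (n_A = 7, n_B = 7)
Step 2: Count runs R = 8.
Step 3: Under H0 (random ordering), E[R] = 2*n_A*n_B/(n_A+n_B) + 1 = 2*7*7/14 + 1 = 8.0000.
        Var[R] = 2*n_A*n_B*(2*n_A*n_B - n_A - n_B) / ((n_A+n_B)^2 * (n_A+n_B-1)) = 8232/2548 = 3.2308.
        SD[R] = 1.7974.
Step 4: R = E[R], so z = 0 with no continuity correction.
Step 5: Two-sided p-value via normal approximation = 2*(1 - Phi(|z|)) = 1.000000.
Step 6: alpha = 0.05. fail to reject H0.

R = 8, z = 0.0000, p = 1.000000, fail to reject H0.


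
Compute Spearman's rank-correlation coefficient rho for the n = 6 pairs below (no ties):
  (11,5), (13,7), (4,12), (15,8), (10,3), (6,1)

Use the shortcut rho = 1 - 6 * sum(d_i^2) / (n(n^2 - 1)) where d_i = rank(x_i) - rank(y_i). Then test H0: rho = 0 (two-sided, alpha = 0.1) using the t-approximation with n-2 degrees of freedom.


Step 1: Rank x and y separately (midranks; no ties here).
rank(x): 11->4, 13->5, 4->1, 15->6, 10->3, 6->2
rank(y): 5->3, 7->4, 12->6, 8->5, 3->2, 1->1
Step 2: d_i = R_x(i) - R_y(i); compute d_i^2.
  (4-3)^2=1, (5-4)^2=1, (1-6)^2=25, (6-5)^2=1, (3-2)^2=1, (2-1)^2=1
sum(d^2) = 30.
Step 3: rho = 1 - 6*30 / (6*(6^2 - 1)) = 1 - 180/210 = 0.142857.
Step 4: Under H0, t = rho * sqrt((n-2)/(1-rho^2)) = 0.2887 ~ t(4).
Step 5: Two-sided p-value from the t-distribution with 4 df = 0.787172.
Step 6: alpha = 0.1. fail to reject H0.

rho = 0.1429, p = 0.787172, fail to reject H0 at alpha = 0.1.


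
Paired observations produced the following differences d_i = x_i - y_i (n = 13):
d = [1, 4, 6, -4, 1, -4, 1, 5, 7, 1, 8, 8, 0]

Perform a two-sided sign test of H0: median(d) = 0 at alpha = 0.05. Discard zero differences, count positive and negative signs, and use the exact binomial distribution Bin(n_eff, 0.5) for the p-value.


Step 1: Discard zero differences. Original n = 13; n_eff = number of nonzero differences = 12.
Nonzero differences (with sign): +1, +4, +6, -4, +1, -4, +1, +5, +7, +1, +8, +8
Step 2: Count signs: positive = 10, negative = 2.
Step 3: Under H0: P(positive) = 0.5, so the number of positives S ~ Bin(12, 0.5).
Step 4: Two-sided exact p-value = sum of Bin(12,0.5) probabilities at or below the observed probability = 0.038574.
Step 5: alpha = 0.05. reject H0.

n_eff = 12, pos = 10, neg = 2, p = 0.038574, reject H0.


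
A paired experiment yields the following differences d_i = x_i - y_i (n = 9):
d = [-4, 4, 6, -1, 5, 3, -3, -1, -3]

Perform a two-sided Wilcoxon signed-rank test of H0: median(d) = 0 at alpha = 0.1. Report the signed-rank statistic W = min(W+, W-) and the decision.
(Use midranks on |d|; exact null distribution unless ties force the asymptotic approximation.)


Step 1: Drop any zero differences (none here) and take |d_i|.
|d| = [4, 4, 6, 1, 5, 3, 3, 1, 3]
Step 2: Midrank |d_i| (ties get averaged ranks).
ranks: |4|->6.5, |4|->6.5, |6|->9, |1|->1.5, |5|->8, |3|->4, |3|->4, |1|->1.5, |3|->4
Step 3: Attach original signs; sum ranks with positive sign and with negative sign.
W+ = 6.5 + 9 + 8 + 4 = 27.5
W- = 6.5 + 1.5 + 4 + 1.5 + 4 = 17.5
(Check: W+ + W- = 45 should equal n(n+1)/2 = 45.)
Step 4: Test statistic W = min(W+, W-) = 17.5.
Step 5: Ties in |d|, so use the tie-corrected normal approximation.
        E[W] = n(n+1)/4 = 9*10/4 = 22.5.
        Tie groups: |d|=1 (t=2), |d|=3 (t=3), |d|=4 (t=2); sum(t^3 - t) = 36.
        Var[W] = n(n+1)(2n+1)/24 - sum(t^3-t)/48 = 1710/24 - 36/48 = 70.5.
        z = (W - E[W]) / sqrt(Var[W]) = (17.5 - 22.5) / 8.3964 = -0.5955.
        Two-sided p = 2*Phi(z) = 0.551515.
Step 6: alpha = 0.1. fail to reject H0.

W+ = 27.5, W- = 17.5, W = min = 17.5, p = 0.551515, fail to reject H0.


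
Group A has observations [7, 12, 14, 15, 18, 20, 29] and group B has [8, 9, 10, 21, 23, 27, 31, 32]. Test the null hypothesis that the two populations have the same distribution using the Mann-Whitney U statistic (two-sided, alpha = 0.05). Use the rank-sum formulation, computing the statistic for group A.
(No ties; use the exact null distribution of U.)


Step 1: Combine and sort all 15 observations; assign midranks.
sorted (value, group): (7,X), (8,Y), (9,Y), (10,Y), (12,X), (14,X), (15,X), (18,X), (20,X), (21,Y), (23,Y), (27,Y), (29,X), (31,Y), (32,Y)
ranks: 7->1, 8->2, 9->3, 10->4, 12->5, 14->6, 15->7, 18->8, 20->9, 21->10, 23->11, 27->12, 29->13, 31->14, 32->15
Step 2: Rank sum for X: R1 = 1 + 5 + 6 + 7 + 8 + 9 + 13 = 49.
Step 3: U_X = R1 - n1(n1+1)/2 = 49 - 7*8/2 = 49 - 28 = 21.
       U_Y = n1*n2 - U_X = 56 - 21 = 35.
Step 4: No ties, so the exact null distribution of U (based on enumerating the C(15,7) = 6435 equally likely rank assignments) gives the two-sided p-value.
Step 5: p-value = 0.463403; compare to alpha = 0.05. fail to reject H0.

U_X = 21, p = 0.463403, fail to reject H0 at alpha = 0.05.


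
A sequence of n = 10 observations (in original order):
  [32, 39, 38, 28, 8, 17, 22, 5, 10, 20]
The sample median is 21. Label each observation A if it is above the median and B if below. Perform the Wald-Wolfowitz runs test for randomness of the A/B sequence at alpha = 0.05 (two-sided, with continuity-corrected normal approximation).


Step 1: Compute median = 21; label A = above, B = below.
Labels in order: AAAABBABBB  (n_A = 5, n_B = 5)
Step 2: Count runs R = 4.
Step 3: Under H0 (random ordering), E[R] = 2*n_A*n_B/(n_A+n_B) + 1 = 2*5*5/10 + 1 = 6.0000.
        Var[R] = 2*n_A*n_B*(2*n_A*n_B - n_A - n_B) / ((n_A+n_B)^2 * (n_A+n_B-1)) = 2000/900 = 2.2222.
        SD[R] = 1.4907.
Step 4: Continuity-corrected z = (R + 0.5 - E[R]) / SD[R] = (4 + 0.5 - 6.0000) / 1.4907 = -1.0062.
Step 5: Two-sided p-value via normal approximation = 2*(1 - Phi(|z|)) = 0.314305.
Step 6: alpha = 0.05. fail to reject H0.

R = 4, z = -1.0062, p = 0.314305, fail to reject H0.


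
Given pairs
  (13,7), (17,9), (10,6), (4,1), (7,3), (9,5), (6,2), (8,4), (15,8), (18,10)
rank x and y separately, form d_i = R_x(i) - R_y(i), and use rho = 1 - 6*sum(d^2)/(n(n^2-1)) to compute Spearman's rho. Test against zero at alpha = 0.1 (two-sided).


Step 1: Rank x and y separately (midranks; no ties here).
rank(x): 13->7, 17->9, 10->6, 4->1, 7->3, 9->5, 6->2, 8->4, 15->8, 18->10
rank(y): 7->7, 9->9, 6->6, 1->1, 3->3, 5->5, 2->2, 4->4, 8->8, 10->10
Step 2: d_i = R_x(i) - R_y(i); compute d_i^2.
  (7-7)^2=0, (9-9)^2=0, (6-6)^2=0, (1-1)^2=0, (3-3)^2=0, (5-5)^2=0, (2-2)^2=0, (4-4)^2=0, (8-8)^2=0, (10-10)^2=0
sum(d^2) = 0.
Step 3: rho = 1 - 6*0 / (10*(10^2 - 1)) = 1 - 0/990 = 1.000000.
Step 5: Two-sided p-value from the t-distribution with 8 df = 0.000000.
Step 6: alpha = 0.1. reject H0.

rho = 1.0000, p = 0.000000, reject H0 at alpha = 0.1.


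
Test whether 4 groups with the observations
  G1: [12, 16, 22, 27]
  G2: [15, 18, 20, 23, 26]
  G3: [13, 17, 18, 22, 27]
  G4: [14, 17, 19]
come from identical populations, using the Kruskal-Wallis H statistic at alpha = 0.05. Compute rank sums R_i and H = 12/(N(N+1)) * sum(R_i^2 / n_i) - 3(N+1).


Step 1: Combine all N = 17 observations and assign midranks.
sorted (value, group, rank): (12,G1,1), (13,G3,2), (14,G4,3), (15,G2,4), (16,G1,5), (17,G3,6.5), (17,G4,6.5), (18,G2,8.5), (18,G3,8.5), (19,G4,10), (20,G2,11), (22,G1,12.5), (22,G3,12.5), (23,G2,14), (26,G2,15), (27,G1,16.5), (27,G3,16.5)
Step 2: Sum ranks within each group.
R_1 = 35 (n_1 = 4)
R_2 = 52.5 (n_2 = 5)
R_3 = 46 (n_3 = 5)
R_4 = 19.5 (n_4 = 3)
Step 3: H = 12/(N(N+1)) * sum(R_i^2/n_i) - 3(N+1)
     = 12/(17*18) * (35^2/4 + 52.5^2/5 + 46^2/5 + 19.5^2/3) - 3*18
     = 0.039216 * 1407.45 - 54
     = 1.194118.
Step 4: Ties present; correction factor C = 1 - 24/(17^3 - 17) = 0.995098. Corrected H = 1.194118 / 0.995098 = 1.200000.
Step 5: Under H0, H ~ chi^2(3); p-value = 0.753004.
Step 6: alpha = 0.05. fail to reject H0.

H = 1.2000, df = 3, p = 0.753004, fail to reject H0.


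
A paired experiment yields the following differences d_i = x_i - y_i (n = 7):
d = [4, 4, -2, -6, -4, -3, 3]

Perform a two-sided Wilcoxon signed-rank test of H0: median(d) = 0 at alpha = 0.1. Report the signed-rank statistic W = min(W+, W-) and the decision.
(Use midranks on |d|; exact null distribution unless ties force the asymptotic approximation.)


Step 1: Drop any zero differences (none here) and take |d_i|.
|d| = [4, 4, 2, 6, 4, 3, 3]
Step 2: Midrank |d_i| (ties get averaged ranks).
ranks: |4|->5, |4|->5, |2|->1, |6|->7, |4|->5, |3|->2.5, |3|->2.5
Step 3: Attach original signs; sum ranks with positive sign and with negative sign.
W+ = 5 + 5 + 2.5 = 12.5
W- = 1 + 7 + 5 + 2.5 = 15.5
(Check: W+ + W- = 28 should equal n(n+1)/2 = 28.)
Step 4: Test statistic W = min(W+, W-) = 12.5.
Step 5: Ties in |d|, so use the tie-corrected normal approximation.
        E[W] = n(n+1)/4 = 7*8/4 = 14.
        Tie groups: |d|=3 (t=2), |d|=4 (t=3); sum(t^3 - t) = 30.
        Var[W] = n(n+1)(2n+1)/24 - sum(t^3-t)/48 = 840/24 - 30/48 = 34.375.
        z = (W - E[W]) / sqrt(Var[W]) = (12.5 - 14) / 5.8630 = -0.2558.
        Two-sided p = 2*Phi(z) = 0.798074.
Step 6: alpha = 0.1. fail to reject H0.

W+ = 12.5, W- = 15.5, W = min = 12.5, p = 0.798074, fail to reject H0.


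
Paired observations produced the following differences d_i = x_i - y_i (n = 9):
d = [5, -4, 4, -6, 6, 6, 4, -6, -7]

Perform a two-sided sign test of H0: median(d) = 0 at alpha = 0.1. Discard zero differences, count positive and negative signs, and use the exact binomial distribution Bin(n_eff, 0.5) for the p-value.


Step 1: Discard zero differences. Original n = 9; n_eff = number of nonzero differences = 9.
Nonzero differences (with sign): +5, -4, +4, -6, +6, +6, +4, -6, -7
Step 2: Count signs: positive = 5, negative = 4.
Step 3: Under H0: P(positive) = 0.5, so the number of positives S ~ Bin(9, 0.5).
Step 4: Two-sided exact p-value = sum of Bin(9,0.5) probabilities at or below the observed probability = 1.000000.
Step 5: alpha = 0.1. fail to reject H0.

n_eff = 9, pos = 5, neg = 4, p = 1.000000, fail to reject H0.


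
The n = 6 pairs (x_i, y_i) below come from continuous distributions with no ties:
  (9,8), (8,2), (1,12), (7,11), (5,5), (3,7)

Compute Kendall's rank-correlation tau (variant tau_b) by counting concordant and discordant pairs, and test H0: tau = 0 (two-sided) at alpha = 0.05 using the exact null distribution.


Step 1: Enumerate the 15 unordered pairs (i,j) with i<j and classify each by sign(x_j-x_i) * sign(y_j-y_i).
  (1,2):dx=-1,dy=-6->C; (1,3):dx=-8,dy=+4->D; (1,4):dx=-2,dy=+3->D; (1,5):dx=-4,dy=-3->C
  (1,6):dx=-6,dy=-1->C; (2,3):dx=-7,dy=+10->D; (2,4):dx=-1,dy=+9->D; (2,5):dx=-3,dy=+3->D
  (2,6):dx=-5,dy=+5->D; (3,4):dx=+6,dy=-1->D; (3,5):dx=+4,dy=-7->D; (3,6):dx=+2,dy=-5->D
  (4,5):dx=-2,dy=-6->C; (4,6):dx=-4,dy=-4->C; (5,6):dx=-2,dy=+2->D
Step 2: C = 5, D = 10, total pairs = 15.
Step 3: tau = (C - D)/(n(n-1)/2) = (5 - 10)/15 = -0.333333.
Step 4: Exact two-sided p-value (enumerate n! = 720 permutations of y under H0): p = 0.469444.
Step 5: alpha = 0.05. fail to reject H0.

tau_b = -0.3333 (C=5, D=10), p = 0.469444, fail to reject H0.


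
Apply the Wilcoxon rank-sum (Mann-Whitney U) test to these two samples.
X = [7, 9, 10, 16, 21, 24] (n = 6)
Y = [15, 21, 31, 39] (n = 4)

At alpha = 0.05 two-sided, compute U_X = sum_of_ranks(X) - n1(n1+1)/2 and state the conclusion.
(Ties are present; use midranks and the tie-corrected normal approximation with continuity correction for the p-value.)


Step 1: Combine and sort all 10 observations; assign midranks.
sorted (value, group): (7,X), (9,X), (10,X), (15,Y), (16,X), (21,X), (21,Y), (24,X), (31,Y), (39,Y)
ranks: 7->1, 9->2, 10->3, 15->4, 16->5, 21->6.5, 21->6.5, 24->8, 31->9, 39->10
Step 2: Rank sum for X: R1 = 1 + 2 + 3 + 5 + 6.5 + 8 = 25.5.
Step 3: U_X = R1 - n1(n1+1)/2 = 25.5 - 6*7/2 = 25.5 - 21 = 4.5.
       U_Y = n1*n2 - U_X = 24 - 4.5 = 19.5.
Step 4: Ties are present, so use the tie-corrected normal approximation (with continuity correction) for the p-value.
Step 5: p-value = 0.134407; compare to alpha = 0.05. fail to reject H0.

U_X = 4.5, p = 0.134407, fail to reject H0 at alpha = 0.05.


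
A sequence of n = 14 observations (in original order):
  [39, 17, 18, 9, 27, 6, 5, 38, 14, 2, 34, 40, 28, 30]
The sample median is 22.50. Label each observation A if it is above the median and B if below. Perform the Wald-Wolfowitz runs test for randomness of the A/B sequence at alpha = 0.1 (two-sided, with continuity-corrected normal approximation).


Step 1: Compute median = 22.50; label A = above, B = below.
Labels in order: ABBBABBABBAAAA  (n_A = 7, n_B = 7)
Step 2: Count runs R = 7.
Step 3: Under H0 (random ordering), E[R] = 2*n_A*n_B/(n_A+n_B) + 1 = 2*7*7/14 + 1 = 8.0000.
        Var[R] = 2*n_A*n_B*(2*n_A*n_B - n_A - n_B) / ((n_A+n_B)^2 * (n_A+n_B-1)) = 8232/2548 = 3.2308.
        SD[R] = 1.7974.
Step 4: Continuity-corrected z = (R + 0.5 - E[R]) / SD[R] = (7 + 0.5 - 8.0000) / 1.7974 = -0.2782.
Step 5: Two-sided p-value via normal approximation = 2*(1 - Phi(|z|)) = 0.780879.
Step 6: alpha = 0.1. fail to reject H0.

R = 7, z = -0.2782, p = 0.780879, fail to reject H0.


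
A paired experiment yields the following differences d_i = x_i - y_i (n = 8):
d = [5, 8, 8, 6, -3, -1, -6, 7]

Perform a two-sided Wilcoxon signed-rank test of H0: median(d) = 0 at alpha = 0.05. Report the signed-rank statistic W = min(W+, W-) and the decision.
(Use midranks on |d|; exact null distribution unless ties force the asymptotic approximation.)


Step 1: Drop any zero differences (none here) and take |d_i|.
|d| = [5, 8, 8, 6, 3, 1, 6, 7]
Step 2: Midrank |d_i| (ties get averaged ranks).
ranks: |5|->3, |8|->7.5, |8|->7.5, |6|->4.5, |3|->2, |1|->1, |6|->4.5, |7|->6
Step 3: Attach original signs; sum ranks with positive sign and with negative sign.
W+ = 3 + 7.5 + 7.5 + 4.5 + 6 = 28.5
W- = 2 + 1 + 4.5 = 7.5
(Check: W+ + W- = 36 should equal n(n+1)/2 = 36.)
Step 4: Test statistic W = min(W+, W-) = 7.5.
Step 5: Ties in |d|, so use the tie-corrected normal approximation.
        E[W] = n(n+1)/4 = 8*9/4 = 18.
        Tie groups: |d|=6 (t=2), |d|=8 (t=2); sum(t^3 - t) = 12.
        Var[W] = n(n+1)(2n+1)/24 - sum(t^3-t)/48 = 1224/24 - 12/48 = 50.75.
        z = (W - E[W]) / sqrt(Var[W]) = (7.5 - 18) / 7.1239 = -1.4739.
        Two-sided p = 2*Phi(z) = 0.140506.
Step 6: alpha = 0.05. fail to reject H0.

W+ = 28.5, W- = 7.5, W = min = 7.5, p = 0.140506, fail to reject H0.


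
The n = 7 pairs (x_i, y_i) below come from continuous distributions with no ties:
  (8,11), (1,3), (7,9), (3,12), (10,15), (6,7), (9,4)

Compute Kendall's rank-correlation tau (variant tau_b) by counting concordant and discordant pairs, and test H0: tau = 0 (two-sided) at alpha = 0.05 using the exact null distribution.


Step 1: Enumerate the 21 unordered pairs (i,j) with i<j and classify each by sign(x_j-x_i) * sign(y_j-y_i).
  (1,2):dx=-7,dy=-8->C; (1,3):dx=-1,dy=-2->C; (1,4):dx=-5,dy=+1->D; (1,5):dx=+2,dy=+4->C
  (1,6):dx=-2,dy=-4->C; (1,7):dx=+1,dy=-7->D; (2,3):dx=+6,dy=+6->C; (2,4):dx=+2,dy=+9->C
  (2,5):dx=+9,dy=+12->C; (2,6):dx=+5,dy=+4->C; (2,7):dx=+8,dy=+1->C; (3,4):dx=-4,dy=+3->D
  (3,5):dx=+3,dy=+6->C; (3,6):dx=-1,dy=-2->C; (3,7):dx=+2,dy=-5->D; (4,5):dx=+7,dy=+3->C
  (4,6):dx=+3,dy=-5->D; (4,7):dx=+6,dy=-8->D; (5,6):dx=-4,dy=-8->C; (5,7):dx=-1,dy=-11->C
  (6,7):dx=+3,dy=-3->D
Step 2: C = 14, D = 7, total pairs = 21.
Step 3: tau = (C - D)/(n(n-1)/2) = (14 - 7)/21 = 0.333333.
Step 4: Exact two-sided p-value (enumerate n! = 5040 permutations of y under H0): p = 0.381349.
Step 5: alpha = 0.05. fail to reject H0.

tau_b = 0.3333 (C=14, D=7), p = 0.381349, fail to reject H0.


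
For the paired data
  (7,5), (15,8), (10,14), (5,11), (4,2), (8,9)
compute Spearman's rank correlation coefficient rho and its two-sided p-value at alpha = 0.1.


Step 1: Rank x and y separately (midranks; no ties here).
rank(x): 7->3, 15->6, 10->5, 5->2, 4->1, 8->4
rank(y): 5->2, 8->3, 14->6, 11->5, 2->1, 9->4
Step 2: d_i = R_x(i) - R_y(i); compute d_i^2.
  (3-2)^2=1, (6-3)^2=9, (5-6)^2=1, (2-5)^2=9, (1-1)^2=0, (4-4)^2=0
sum(d^2) = 20.
Step 3: rho = 1 - 6*20 / (6*(6^2 - 1)) = 1 - 120/210 = 0.428571.
Step 4: Under H0, t = rho * sqrt((n-2)/(1-rho^2)) = 0.9487 ~ t(4).
Step 5: Two-sided p-value from the t-distribution with 4 df = 0.396501.
Step 6: alpha = 0.1. fail to reject H0.

rho = 0.4286, p = 0.396501, fail to reject H0 at alpha = 0.1.


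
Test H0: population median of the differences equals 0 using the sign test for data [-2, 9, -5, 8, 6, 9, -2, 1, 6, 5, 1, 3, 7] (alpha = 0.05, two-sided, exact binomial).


Step 1: Discard zero differences. Original n = 13; n_eff = number of nonzero differences = 13.
Nonzero differences (with sign): -2, +9, -5, +8, +6, +9, -2, +1, +6, +5, +1, +3, +7
Step 2: Count signs: positive = 10, negative = 3.
Step 3: Under H0: P(positive) = 0.5, so the number of positives S ~ Bin(13, 0.5).
Step 4: Two-sided exact p-value = sum of Bin(13,0.5) probabilities at or below the observed probability = 0.092285.
Step 5: alpha = 0.05. fail to reject H0.

n_eff = 13, pos = 10, neg = 3, p = 0.092285, fail to reject H0.


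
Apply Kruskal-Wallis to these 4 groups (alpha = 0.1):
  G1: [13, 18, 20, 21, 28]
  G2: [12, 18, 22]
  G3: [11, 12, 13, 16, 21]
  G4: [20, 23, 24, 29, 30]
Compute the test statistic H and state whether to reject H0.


Step 1: Combine all N = 18 observations and assign midranks.
sorted (value, group, rank): (11,G3,1), (12,G2,2.5), (12,G3,2.5), (13,G1,4.5), (13,G3,4.5), (16,G3,6), (18,G1,7.5), (18,G2,7.5), (20,G1,9.5), (20,G4,9.5), (21,G1,11.5), (21,G3,11.5), (22,G2,13), (23,G4,14), (24,G4,15), (28,G1,16), (29,G4,17), (30,G4,18)
Step 2: Sum ranks within each group.
R_1 = 49 (n_1 = 5)
R_2 = 23 (n_2 = 3)
R_3 = 25.5 (n_3 = 5)
R_4 = 73.5 (n_4 = 5)
Step 3: H = 12/(N(N+1)) * sum(R_i^2/n_i) - 3(N+1)
     = 12/(18*19) * (49^2/5 + 23^2/3 + 25.5^2/5 + 73.5^2/5) - 3*19
     = 0.035088 * 1867.03 - 57
     = 8.509942.
Step 4: Ties present; correction factor C = 1 - 30/(18^3 - 18) = 0.994840. Corrected H = 8.509942 / 0.994840 = 8.554080.
Step 5: Under H0, H ~ chi^2(3); p-value = 0.035847.
Step 6: alpha = 0.1. reject H0.

H = 8.5541, df = 3, p = 0.035847, reject H0.


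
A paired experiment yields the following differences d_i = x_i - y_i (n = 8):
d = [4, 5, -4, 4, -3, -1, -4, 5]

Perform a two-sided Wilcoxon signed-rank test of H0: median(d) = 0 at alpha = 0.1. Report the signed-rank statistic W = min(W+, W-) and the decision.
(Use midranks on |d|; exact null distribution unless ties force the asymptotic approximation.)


Step 1: Drop any zero differences (none here) and take |d_i|.
|d| = [4, 5, 4, 4, 3, 1, 4, 5]
Step 2: Midrank |d_i| (ties get averaged ranks).
ranks: |4|->4.5, |5|->7.5, |4|->4.5, |4|->4.5, |3|->2, |1|->1, |4|->4.5, |5|->7.5
Step 3: Attach original signs; sum ranks with positive sign and with negative sign.
W+ = 4.5 + 7.5 + 4.5 + 7.5 = 24
W- = 4.5 + 2 + 1 + 4.5 = 12
(Check: W+ + W- = 36 should equal n(n+1)/2 = 36.)
Step 4: Test statistic W = min(W+, W-) = 12.
Step 5: Ties in |d|, so use the tie-corrected normal approximation.
        E[W] = n(n+1)/4 = 8*9/4 = 18.
        Tie groups: |d|=4 (t=4), |d|=5 (t=2); sum(t^3 - t) = 66.
        Var[W] = n(n+1)(2n+1)/24 - sum(t^3-t)/48 = 1224/24 - 66/48 = 49.625.
        z = (W - E[W]) / sqrt(Var[W]) = (12 - 18) / 7.0445 = -0.8517.
        Two-sided p = 2*Phi(z) = 0.394365.
Step 6: alpha = 0.1. fail to reject H0.

W+ = 24, W- = 12, W = min = 12, p = 0.394365, fail to reject H0.


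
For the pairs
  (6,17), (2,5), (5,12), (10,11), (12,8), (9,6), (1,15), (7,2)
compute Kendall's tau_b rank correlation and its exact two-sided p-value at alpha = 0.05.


Step 1: Enumerate the 28 unordered pairs (i,j) with i<j and classify each by sign(x_j-x_i) * sign(y_j-y_i).
  (1,2):dx=-4,dy=-12->C; (1,3):dx=-1,dy=-5->C; (1,4):dx=+4,dy=-6->D; (1,5):dx=+6,dy=-9->D
  (1,6):dx=+3,dy=-11->D; (1,7):dx=-5,dy=-2->C; (1,8):dx=+1,dy=-15->D; (2,3):dx=+3,dy=+7->C
  (2,4):dx=+8,dy=+6->C; (2,5):dx=+10,dy=+3->C; (2,6):dx=+7,dy=+1->C; (2,7):dx=-1,dy=+10->D
  (2,8):dx=+5,dy=-3->D; (3,4):dx=+5,dy=-1->D; (3,5):dx=+7,dy=-4->D; (3,6):dx=+4,dy=-6->D
  (3,7):dx=-4,dy=+3->D; (3,8):dx=+2,dy=-10->D; (4,5):dx=+2,dy=-3->D; (4,6):dx=-1,dy=-5->C
  (4,7):dx=-9,dy=+4->D; (4,8):dx=-3,dy=-9->C; (5,6):dx=-3,dy=-2->C; (5,7):dx=-11,dy=+7->D
  (5,8):dx=-5,dy=-6->C; (6,7):dx=-8,dy=+9->D; (6,8):dx=-2,dy=-4->C; (7,8):dx=+6,dy=-13->D
Step 2: C = 12, D = 16, total pairs = 28.
Step 3: tau = (C - D)/(n(n-1)/2) = (12 - 16)/28 = -0.142857.
Step 4: Exact two-sided p-value (enumerate n! = 40320 permutations of y under H0): p = 0.719544.
Step 5: alpha = 0.05. fail to reject H0.

tau_b = -0.1429 (C=12, D=16), p = 0.719544, fail to reject H0.


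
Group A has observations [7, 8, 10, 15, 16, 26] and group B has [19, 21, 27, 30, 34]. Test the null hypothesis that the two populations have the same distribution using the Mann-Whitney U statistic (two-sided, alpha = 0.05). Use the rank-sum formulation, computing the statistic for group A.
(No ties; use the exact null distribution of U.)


Step 1: Combine and sort all 11 observations; assign midranks.
sorted (value, group): (7,X), (8,X), (10,X), (15,X), (16,X), (19,Y), (21,Y), (26,X), (27,Y), (30,Y), (34,Y)
ranks: 7->1, 8->2, 10->3, 15->4, 16->5, 19->6, 21->7, 26->8, 27->9, 30->10, 34->11
Step 2: Rank sum for X: R1 = 1 + 2 + 3 + 4 + 5 + 8 = 23.
Step 3: U_X = R1 - n1(n1+1)/2 = 23 - 6*7/2 = 23 - 21 = 2.
       U_Y = n1*n2 - U_X = 30 - 2 = 28.
Step 4: No ties, so the exact null distribution of U (based on enumerating the C(11,6) = 462 equally likely rank assignments) gives the two-sided p-value.
Step 5: p-value = 0.017316; compare to alpha = 0.05. reject H0.

U_X = 2, p = 0.017316, reject H0 at alpha = 0.05.


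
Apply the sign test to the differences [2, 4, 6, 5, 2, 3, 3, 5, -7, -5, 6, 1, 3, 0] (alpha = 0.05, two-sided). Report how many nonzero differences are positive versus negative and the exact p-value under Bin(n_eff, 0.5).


Step 1: Discard zero differences. Original n = 14; n_eff = number of nonzero differences = 13.
Nonzero differences (with sign): +2, +4, +6, +5, +2, +3, +3, +5, -7, -5, +6, +1, +3
Step 2: Count signs: positive = 11, negative = 2.
Step 3: Under H0: P(positive) = 0.5, so the number of positives S ~ Bin(13, 0.5).
Step 4: Two-sided exact p-value = sum of Bin(13,0.5) probabilities at or below the observed probability = 0.022461.
Step 5: alpha = 0.05. reject H0.

n_eff = 13, pos = 11, neg = 2, p = 0.022461, reject H0.
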